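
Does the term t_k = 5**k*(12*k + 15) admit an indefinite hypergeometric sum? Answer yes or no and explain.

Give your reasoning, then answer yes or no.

Compute t_(k+1)/t_k: get 5*(4*k + 9)/(4*k + 5).
Factor: A=5; B=1; C=k + 5/4.
Solve (5)·f(k+1) − (1)·f(k) = k + 5/4.
Degrees (0,0,1) ⇒ d ≤ 1.
Solving with deg f ≤ 1: f(k) = k/4.
So s_k = (B(k−1)f/C)·t_k = (k/(4*k + 5))·t_k = 3*5**k*k.
s_(k+1) − s_k = 5**k*(12*k + 15) = t_k.

Yes. s_k = 3*5**k*k.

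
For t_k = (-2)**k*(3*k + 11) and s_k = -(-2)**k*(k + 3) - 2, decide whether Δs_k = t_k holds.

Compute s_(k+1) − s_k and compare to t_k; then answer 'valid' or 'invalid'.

valid (s_(k+1) − s_k reduces to t_k)

s_(k+1) = 2*(-2)**k*(k + 4) - 2
s_(k+1) − s_k = (-2)**k*(3*k + 11)
(s_(k+1) − s_k) − t_k = 0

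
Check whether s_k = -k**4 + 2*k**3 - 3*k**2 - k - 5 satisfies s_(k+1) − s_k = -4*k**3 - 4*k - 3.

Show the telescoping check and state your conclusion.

s_(k+1) = -k**4 - 2*k**3 - 3*k**2 - 5*k - 8
s_(k+1) − s_k = -4*k**3 - 4*k - 3
(s_(k+1) − s_k) − t_k = 0

valid; difference matches t_k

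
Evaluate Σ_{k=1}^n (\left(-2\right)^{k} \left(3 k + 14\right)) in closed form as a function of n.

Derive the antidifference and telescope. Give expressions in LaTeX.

The ratio is 2*(-3*k - 17)/(3*k + 14).
Normal form (A,B,C) = (-2, 1, k + 14/3).
Set up (-2)·f(k+1) − (1)·f(k) − (k + 14/3) = 0.
Degrees (0,0,1) ⇒ d ≤ 1.
Solve for f: f(k) = -(k + 4)/3 (degree 1 ≤ 1).
R(k) = B(k−1)·f(k)/C(k) = -(k + 4)/(3*k + 14); s_k = R·t_k = (-2)**k*(-k - 4).
s_(k+1) − s_k = (-2)**k*(3*k + 14) = t_k.
Evaluate: s_(n+1) = 2*(-2)**n*(n + 5); subtract s_(1) = 10 ⇒ S(n) = 2*(-2)**n*n + 10*(-2)**n - 10.

S(n) = 2 \left(-2\right)^{n} n + 10 \left(-2\right)^{n} - 10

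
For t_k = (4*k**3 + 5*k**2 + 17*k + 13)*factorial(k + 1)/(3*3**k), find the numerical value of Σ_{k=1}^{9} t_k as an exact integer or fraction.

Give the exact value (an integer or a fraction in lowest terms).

t_(k+1)/t_k = (4*k**4 + 25*k**3 + 73*k**2 + 117*k + 78)/(3*(4*k**3 + 5*k**2 + 17*k + 13)).
Normal form (A,B,C) = (k/3 + 2/3, 1, k**3 + 5*k**2/4 + 17*k/4 + 13/4).
Key eq: (k/3 + 2/3)·f(k+1) = (1)·f(k) + (k**3 + 5*k**2/4 + 17*k/4 + 13/4).
deg f ≤ 2 (via 1,0,3).
Solving with deg f ≤ 2: f(k) = 3*(k + 1)*(4*k - 3)/4.
Certificate R = B(k−1)f/C = 3*(k + 1)*(4*k - 3)/(4*k**3 + 5*k**2 + 17*k + 13) gives s_k = (k + 1)*(4*k - 3)*factorial(k + 1)/3**k.
Check: Δs_k = (4*k**3 + 5*k**2 + 17*k + 13)*factorial(k + 1)/(3*3**k). ✓
Σ_(k=1)^(9) t_k = s_(10) − s_(1) = 200569600/729 − (4/3) = 200568628/729.

Σ = 200568628/729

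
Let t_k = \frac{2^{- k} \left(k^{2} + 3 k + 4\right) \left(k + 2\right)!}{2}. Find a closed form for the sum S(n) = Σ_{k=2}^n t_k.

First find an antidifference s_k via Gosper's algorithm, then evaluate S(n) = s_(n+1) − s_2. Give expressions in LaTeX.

S(n) = -18 + \frac{2^{- n} n \left(n + 3\right)!}{2} + 2^{- n} \left(n + 3\right)!

Step 1: r(k) = (k + 3)*(3*k + (k + 1)**2 + 7)/(2*(k**2 + 3*k + 4)).
Normal form (A,B,C) = (k/2 + 3/2, 1, k**2 + 3*k + 4).
Solve (k/2 + 3/2)·f(k+1) − (1)·f(k) = k**2 + 3*k + 4.
From deg A=1, deg B=0, deg C=2: d=1.
Solve for f: f(k) = 2*(k + 1) (degree 1 ≤ 1).
So s_k = (B(k−1)f/C)·t_k = (2*(k + 1)/(k**2 + 3*k + 4))·t_k = (k + 1)*factorial(k + 2)/2**k.
s_(k+1) − s_k = (k**2 + 3*k + 4)*factorial(k + 2)/(2*2**k) = t_k.
Evaluate: s_(n+1) = 2**(-n - 1)*(n + 2)*factorial(n + 3); subtract s_(2) = 18 ⇒ S(n) = -18 + n*factorial(n + 3)/(2*2**n) + factorial(n + 3)/2**n.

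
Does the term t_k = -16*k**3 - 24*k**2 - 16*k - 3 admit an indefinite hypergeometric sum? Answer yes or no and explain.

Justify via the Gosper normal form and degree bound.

Ratio r(k) = (16*k**3 + 72*k**2 + 112*k + 59)/(16*k**3 + 24*k**2 + 16*k + 3).
Take A(k)=1, B(k)=1, C(k)=k**3 + 3*k**2/2 + k + 3/16.
f must satisfy (1)·f(k+1) − (1)·f(k) = k**3 + 3*k**2/2 + k + 3/16.
Degrees (0,0,3) ⇒ d ≤ 4.
Match coefficients ⇒ f(k) = k*(4*k**3 - 1)/16.
So s_k = (B(k−1)f/C)·t_k = (k*(4*k**3 - 1)/(16*k**3 + 24*k**2 + 16*k + 3))·t_k = -4*k**4 + k.
Δs = 4*k**4 - 4*(k + 1)**4 + 1, as required.

Yes. s_k = -4*k**4 + k.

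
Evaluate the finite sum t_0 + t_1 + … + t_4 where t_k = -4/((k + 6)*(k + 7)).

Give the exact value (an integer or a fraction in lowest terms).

t_(k+1)/t_k = (k + 6)/(k + 8).
So A=k + 6 and B=k + 8, with C=1.
Solve (k + 6)·f(k+1) − (k + 7)·f(k) = 1.
Degrees (1,1,0) ⇒ d ≤ 1.
Coefficient equations give f(k) = k/6.
Get s_k = R·t_k = -2*k/(3*k + 18) with R(k) = B(k−1)f(k)/C(k) = k*(k + 7)/6.
Check: Δs_k = -4/(k**2 + 13*k + 42). ✓
Evaluate s at k=5 and k=0: -10/33 and 0; difference -10/33.

Σ = -10/33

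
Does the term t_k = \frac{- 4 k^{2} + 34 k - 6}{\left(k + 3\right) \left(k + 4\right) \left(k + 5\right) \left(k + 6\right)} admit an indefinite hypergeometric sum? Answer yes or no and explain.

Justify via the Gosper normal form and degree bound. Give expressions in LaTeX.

Ratio r(k) = -(k + 3)*(17*k - 2*(k + 1)**2 + 14)/((k + 7)*(2*k**2 - 17*k + 3)).
A = k + 3, B = k + 7, C = k**2 - 17*k/2 + 3/2.
Key eq: (k + 3)·f(k+1) = (k + 6)·f(k) + (k**2 - 17*k/2 + 3/2).
Bound: deg f ≤ 3.
Solve for f: f(k) = k*(k**2 - 68*k + 107)/80 (degree 3 ≤ 3).
Certificate R = B(k−1)f/C = k*(k + 6)*(k**2 - 68*k + 107)/(40*(2*k**2 - 17*k + 3)) gives s_k = -k*(k**2 - 68*k + 107)/(20*(k + 3)*(k + 4)*(k + 5)).
Check: Δs_k = 2*(-2*k**2 + 17*k - 3)/(k**4 + 18*k**3 + 119*k**2 + 342*k + 360). ✓

Yes. s_k = - \frac{k \left(k^{2} - 68 k + 107\right)}{20 \left(k + 3\right) \left(k + 4\right) \left(k + 5\right)}.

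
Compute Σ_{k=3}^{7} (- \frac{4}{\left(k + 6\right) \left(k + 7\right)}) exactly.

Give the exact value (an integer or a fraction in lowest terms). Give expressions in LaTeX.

The ratio is (k + 6)/(k + 8).
So A=k + 6 and B=k + 8, with C=1.
f must satisfy (k + 6)·f(k+1) − (k + 7)·f(k) = 1.
Bound: deg f ≤ 1.
Match coefficients ⇒ f(k) = k/6.
Then R = B(k−1)f/C = k*(k + 7)/6, so s_k = R(k)·t_k = -2*k/(3*k + 18).
Verify: -4/(k**2 + 13*k + 42) matches t_k.
Sum = s_(8) − s_(3); s_(8) = -8/21, s_(3) = -2/9 ⇒ -10/63.

Σ = -10/63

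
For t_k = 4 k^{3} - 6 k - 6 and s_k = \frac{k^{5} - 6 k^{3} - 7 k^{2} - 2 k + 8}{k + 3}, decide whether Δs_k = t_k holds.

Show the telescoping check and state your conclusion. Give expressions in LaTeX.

Invalid: residual \frac{- 3 k^{4} - 14 k^{3} + 4 k^{2} + 21 k + 22}{k^{2} + 7 k + 12} ≠ 0.

s_(k+1) = (-2*k + (k + 1)**5 - 6*(k + 1)**3 - 7*(k + 1)**2 + 6)/(k + 4)
s_(k+1) − s_k = (4*k**5 + 25*k**4 + 28*k**3 - 44*k**2 - 93*k - 50)/(k**2 + 7*k + 12)
(s_(k+1) − s_k) − t_k = (-3*k**4 - 14*k**3 + 4*k**2 + 21*k + 22)/(k**2 + 7*k + 12)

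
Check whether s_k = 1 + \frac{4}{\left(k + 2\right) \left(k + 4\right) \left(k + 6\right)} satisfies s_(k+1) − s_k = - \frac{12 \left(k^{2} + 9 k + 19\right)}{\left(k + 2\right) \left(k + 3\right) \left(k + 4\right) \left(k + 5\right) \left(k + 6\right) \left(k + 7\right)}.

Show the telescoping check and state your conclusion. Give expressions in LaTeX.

s_(k+1) = 1 + 4/((k + 3)*(k + 5)*(k + 7))
s_(k+1) − s_k = 4/((k + 3)*(k + 5)*(k + 7)) - 4/((k + 2)*(k + 4)*(k + 6))
(s_(k+1) − s_k) − t_k = 0

valid; difference matches t_k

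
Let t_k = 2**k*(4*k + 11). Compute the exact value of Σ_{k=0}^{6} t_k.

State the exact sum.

Σ = 3965

Ratio r(k) = 2*(4*k + 15)/(4*k + 11).
Take A(k)=2, B(k)=1, C(k)=k + 11/4.
Key eq: (2)·f(k+1) = (1)·f(k) + (k + 11/4).
Degrees (0,0,1) ⇒ d ≤ 1.
A polynomial solution: f(k) = (4*k + 3)/4.
So s_k = (B(k−1)f/C)·t_k = ((4*k + 3)/(4*k + 11))·t_k = 2**k*(4*k + 3).
Check: Δs_k = 2**k*(4*k + 11). ✓
Telescoping: Σ = s_(7) − s_(0) = 3968 − (3) = 3965.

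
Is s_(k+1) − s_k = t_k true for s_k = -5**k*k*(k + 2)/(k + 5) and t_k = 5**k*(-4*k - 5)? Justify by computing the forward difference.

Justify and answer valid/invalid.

Invalid: residual 5**k*(12*k**2 + 72*k + 75)/(k**2 + 11*k + 30) ≠ 0.

s_(k+1) = -5**(k + 1)*(k + 1)*(k + 3)/(k + 6)
s_(k+1) − s_k = 5**k*(-4*k**3 - 37*k**2 - 103*k - 75)/(k**2 + 11*k + 30)
(s_(k+1) − s_k) − t_k = 5**k*(12*k**2 + 72*k + 75)/(k**2 + 11*k + 30)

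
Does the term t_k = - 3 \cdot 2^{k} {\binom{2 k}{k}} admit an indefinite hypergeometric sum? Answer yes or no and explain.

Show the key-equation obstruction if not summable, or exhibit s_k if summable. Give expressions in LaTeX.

The ratio is 4*(2*k + 1)/(k + 1).
Factor: A=8*k + 4; B=k + 1; C=1.
f must satisfy (8*k + 4)·f(k+1) − (k)·f(k) = 1.
Degrees (1,1,0) ⇒ d ≤ -1.
Bound -1 < 0, so the key equation has no polynomial solution.

No — negative degree bound, so no certificate f.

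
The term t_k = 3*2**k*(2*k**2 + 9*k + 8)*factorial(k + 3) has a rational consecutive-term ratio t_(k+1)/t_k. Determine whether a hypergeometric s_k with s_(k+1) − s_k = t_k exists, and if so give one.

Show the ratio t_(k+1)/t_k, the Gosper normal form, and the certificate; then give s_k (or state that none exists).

Step 1: r(k) = 2*(2*k**3 + 21*k**2 + 71*k + 76)/(2*k**2 + 9*k + 8).
Normal form (A,B,C) = (2*k + 8, 1, k**2 + 9*k/2 + 4).
Key eq: (2*k + 8)·f(k+1) = (1)·f(k) + (k**2 + 9*k/2 + 4).
From deg A=1, deg B=0, deg C=2: d=1.
Solve for f: f(k) = k/2 (degree 1 ≤ 1).
R(k) = B(k−1)·f(k)/C(k) = k/(2*k**2 + 9*k + 8); s_k = R·t_k = 3*2**k*k*factorial(k + 3).
Δs = 3*2**k*(2*k**2 + 9*k + 8)*factorial(k + 3), as required.

s_k = 3*2**k*k*factorial(k + 3)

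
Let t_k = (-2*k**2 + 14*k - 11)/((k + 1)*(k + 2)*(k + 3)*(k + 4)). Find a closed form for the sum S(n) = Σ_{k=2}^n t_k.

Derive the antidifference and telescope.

Compute t_(k+1)/t_k: get -(k + 1)*(14*k - 2*(k + 1)**2 + 3)/((k + 5)*(2*k**2 - 14*k + 11)).
Factor: A=k + 1; B=k + 5; C=k**2 - 7*k + 11/2.
Solve (k + 1)·f(k+1) − (k + 4)·f(k) = k**2 - 7*k + 11/2.
Degrees (1,1,2) ⇒ d ≤ 3.
Coefficient equations give f(k) = k*(k**2 + 2*k + 19)/4.
So s_k = (B(k−1)f/C)·t_k = (k*(k + 4)*(k**2 + 2*k + 19)/(2*(2*k**2 - 14*k + 11)))·t_k = k*(-k**2 - 2*k - 19)/(2*(k + 1)*(k + 2)*(k + 3)).
Δs = (-2*k**2 + 14*k - 11)/(k**4 + 10*k**3 + 35*k**2 + 50*k + 24), as required.
s_(n+1) = (-n**3 - 5*n**2 - 26*n - 22)/(2*(n**3 + 9*n**2 + 26*n + 24)) and s_(2) = -9/20, so S(n) = (-n**3 + 31*n**2 - 26*n - 4)/(20*(n**3 + 9*n**2 + 26*n + 24)).

S(n) = (-n**3 + 31*n**2 - 26*n - 4)/(20*(n**3 + 9*n**2 + 26*n + 24))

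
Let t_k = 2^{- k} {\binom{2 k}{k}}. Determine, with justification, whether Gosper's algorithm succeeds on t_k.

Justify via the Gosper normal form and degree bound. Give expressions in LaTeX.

No; the degree bound rules out any f.

t_(k+1)/t_k = (2*k + 1)/(k + 1).
A = 2*k + 1, B = k + 1, C = 1.
f must satisfy (2*k + 1)·f(k+1) − (k)·f(k) = 1.
From deg A=1, deg B=1, deg C=0: d=-1.
deg f ≤ -1 is impossible — no certificate.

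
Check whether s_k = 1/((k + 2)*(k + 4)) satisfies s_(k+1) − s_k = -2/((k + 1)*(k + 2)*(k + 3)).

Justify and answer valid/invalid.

Invalid: residual 3*(3*k + 11)/(k**5 + 15*k**4 + 85*k**3 + 225*k**2 + 274*k + 120) ≠ 0.

s_(k+1) = 1/((k + 3)*(k + 5))
s_(k+1) − s_k = (-2*k - 7)/(k**4 + 14*k**3 + 71*k**2 + 154*k + 120)
(s_(k+1) − s_k) − t_k = 3*(3*k + 11)/(k**5 + 15*k**4 + 85*k**3 + 225*k**2 + 274*k + 120)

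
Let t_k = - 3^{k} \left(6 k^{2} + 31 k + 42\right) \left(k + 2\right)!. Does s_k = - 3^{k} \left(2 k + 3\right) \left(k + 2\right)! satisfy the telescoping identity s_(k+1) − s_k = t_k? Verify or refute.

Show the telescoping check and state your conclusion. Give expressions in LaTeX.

Valid — Δs_k = t_k.

s_(k+1) = -3**(k + 1)*(2*k + 5)*factorial(k + 3)
s_(k+1) − s_k = -3**k*(6*k**2 + 31*k + 42)*factorial(k + 2)
(s_(k+1) − s_k) − t_k = 0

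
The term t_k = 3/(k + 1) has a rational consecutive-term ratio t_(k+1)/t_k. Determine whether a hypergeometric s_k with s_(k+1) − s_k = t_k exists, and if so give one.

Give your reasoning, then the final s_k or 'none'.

Compute t_(k+1)/t_k: get (k + 1)/(k + 2).
Gosper form: A/B · C(k+1)/C(k) with A=k + 1, B=k + 2, C=1.
Set up (k + 1)·f(k+1) − (k + 1)·f(k) − (1) = 0.
Bound: deg f ≤ 0.
Generic f = c0 gives residual -1; -1 = 0 cannot hold, so t_k is not Gosper-summable.

no hypergeometric antidifference exists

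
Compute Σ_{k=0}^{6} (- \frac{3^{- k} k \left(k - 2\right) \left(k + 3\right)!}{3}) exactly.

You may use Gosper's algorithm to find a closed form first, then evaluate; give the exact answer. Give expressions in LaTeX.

Σ = -45016/9

r(k) = (k - 1)*(k + 1)*(k + 4)/(3*k*(k - 2)) after simplifying.
Gosper form: A/B · C(k+1)/C(k) with A=k/3 + 4/3, B=1, C=k**2 - 2*k.
Need (k/3 + 4/3)·f(k+1) − (1)·f(k) = k**2 - 2*k.
d = 1 from the (1,0,2) case.
Match coefficients ⇒ f(k) = 3*(k - 4).
Get s_k = R·t_k = -(k - 4)*factorial(k + 3)/3**k with R(k) = B(k−1)f(k)/C(k) = 3*(k - 4)/(k*(k - 2)).
Δs = -k*(k - 2)*factorial(k + 3)/(3*3**k), as required.
Σ_(k=0)^(6) t_k = s_(7) − s_(0) = -44800/9 − (24) = -45016/9.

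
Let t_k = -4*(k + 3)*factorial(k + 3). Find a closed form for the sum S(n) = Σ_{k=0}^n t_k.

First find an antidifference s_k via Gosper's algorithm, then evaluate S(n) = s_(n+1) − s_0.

Compute t_(k+1)/t_k: get (k + 4)**2/(k + 3).
Gosper form: A/B · C(k+1)/C(k) with A=k + 4, B=1, C=k + 3.
f must satisfy (k + 4)·f(k+1) − (1)·f(k) = k + 3.
Degrees (1,0,1) ⇒ d ≤ 0.
Coefficient equations give f(k) = 1.
Get s_k = R·t_k = -4*factorial(k + 3) with R(k) = B(k−1)f(k)/C(k) = 1/(k + 3).
Check: Δs_k = -4*(k + 3)*factorial(k + 3). ✓
Telescope: S(n) = s_(n+1) − s_(0) = -4*factorial(n + 4) − (-24) = 24 - 4*factorial(n + 4).

S(n) = 24 - 4*factorial(n + 4)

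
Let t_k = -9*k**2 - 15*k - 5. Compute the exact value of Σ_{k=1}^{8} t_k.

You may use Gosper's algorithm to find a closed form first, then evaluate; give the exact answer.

r(k) = (9*k**2 + 33*k + 29)/(9*k**2 + 15*k + 5) after simplifying.
A = 1, B = 1, C = k**2 + 5*k/3 + 5/9.
Key eq: (1)·f(k+1) = (1)·f(k) + (k**2 + 5*k/3 + 5/9).
Bound: deg f ≤ 3.
Solving with deg f ≤ 3: f(k) = k*(3*k**2 + 3*k - 1)/9.
Certificate R = B(k−1)f/C = k*(3*k**2 + 3*k - 1)/(9*k**2 + 15*k + 5) gives s_k = k*(-3*k**2 - 3*k + 1).
Check: Δs_k = -9*k**2 - 15*k - 5. ✓
Telescoping: Σ = s_(9) − s_(1) = -2421 − (-5) = -2416.

Σ = -2416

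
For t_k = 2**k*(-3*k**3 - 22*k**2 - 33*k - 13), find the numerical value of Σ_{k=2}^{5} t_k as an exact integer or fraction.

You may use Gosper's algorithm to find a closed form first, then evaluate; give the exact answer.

Compute t_(k+1)/t_k: get 2*(3*k**3 + 31*k**2 + 86*k + 71)/(3*k**3 + 22*k**2 + 33*k + 13).
Gosper form: A/B · C(k+1)/C(k) with A=2, B=1, C=k**3 + 22*k**2/3 + 11*k + 13/3.
Key eq: (2)·f(k+1) = (1)·f(k) + (k**3 + 22*k**2/3 + 11*k + 13/3).
d = 3 from the (0,0,3) case.
Match coefficients ⇒ f(k) = (3*k**3 + 4*k**2 - k + 1)/3.
So s_k = (B(k−1)f/C)·t_k = ((3*k**3 + 4*k**2 - k + 1)/(3*k**3 + 22*k**2 + 33*k + 13))·t_k = 2**k*(-3*k**3 - 4*k**2 + k - 1).
Verify: 2**k*(-3*k**3 - 22*k**2 - 33*k - 13) matches t_k.
Sum = s_(6) − s_(2); s_(6) = -50368, s_(2) = -156 ⇒ -50212.

Σ = -50212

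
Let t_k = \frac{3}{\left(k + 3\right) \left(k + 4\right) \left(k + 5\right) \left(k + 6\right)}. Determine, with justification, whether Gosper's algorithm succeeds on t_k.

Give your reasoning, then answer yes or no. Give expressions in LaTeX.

Yes. s_k = \frac{k \left(k^{2} + 12 k + 47\right)}{60 \left(k + 3\right) \left(k + 4\right) \left(k + 5\right)}.

The ratio is (k + 3)/(k + 7).
So A=k + 3 and B=k + 7, with C=1.
Set up (k + 3)·f(k+1) − (k + 6)·f(k) − (1) = 0.
Bound: deg f ≤ 3.
Match coefficients ⇒ f(k) = k*(k**2 + 12*k + 47)/180.
Get s_k = R·t_k = k*(k**2 + 12*k + 47)/(60*(k + 3)*(k + 4)*(k + 5)) with R(k) = B(k−1)f(k)/C(k) = k*(k + 6)*(k**2 + 12*k + 47)/180.
Δs = 3/(k**4 + 18*k**3 + 119*k**2 + 342*k + 360), as required.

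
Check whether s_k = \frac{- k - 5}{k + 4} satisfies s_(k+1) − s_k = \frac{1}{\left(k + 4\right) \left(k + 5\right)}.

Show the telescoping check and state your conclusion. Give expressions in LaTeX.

s_(k+1) = (-k - 6)/(k + 5)
s_(k+1) − s_k = 1/(k**2 + 9*k + 20)
(s_(k+1) − s_k) − t_k = 0

Valid: the claim telescopes to t_k.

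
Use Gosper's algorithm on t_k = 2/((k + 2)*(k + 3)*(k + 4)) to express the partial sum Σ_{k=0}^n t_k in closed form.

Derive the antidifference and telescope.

t_(k+1)/t_k = (k + 2)/(k + 5).
A = k + 2, B = k + 5, C = 1.
Need (k + 2)·f(k+1) − (k + 4)·f(k) = 1.
Bound: deg f ≤ 2.
Solving with deg f ≤ 2: f(k) = k*(k + 5)/12.
So s_k = (B(k−1)f/C)·t_k = (k*(k + 4)*(k + 5)/12)·t_k = k*(k + 5)/(6*(k + 2)*(k + 3)).
Check: Δs_k = 2/(k**3 + 9*k**2 + 26*k + 24). ✓
Telescope: S(n) = s_(n+1) − s_(0) = (n**2 + 7*n + 6)/(6*(n**2 + 7*n + 12)) − (0) = (n**2 + 7*n + 6)/(6*(n**2 + 7*n + 12)).

S(n) = (n**2 + 7*n + 6)/(6*(n**2 + 7*n + 12))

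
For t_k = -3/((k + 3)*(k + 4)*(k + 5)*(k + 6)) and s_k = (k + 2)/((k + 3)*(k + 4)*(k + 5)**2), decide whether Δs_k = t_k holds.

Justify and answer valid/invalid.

Invalid: residual 3*(4*k + 21)/(k**6 + 29*k**5 + 347*k**4 + 2191*k**3 + 7692*k**2 + 14220*k + 10800) ≠ 0.

s_(k+1) = (k + 3)/((k + 4)*(k + 5)*(k + 6)**2)
s_(k+1) − s_k = (-(k + 2)*(k + 6)**2 + (k + 3)**2*(k + 5))/((k + 3)*(k + 4)*(k + 5)**2*(k + 6)**2)
(s_(k+1) − s_k) − t_k = 3*(4*k + 21)/(k**6 + 29*k**5 + 347*k**4 + 2191*k**3 + 7692*k**2 + 14220*k + 10800)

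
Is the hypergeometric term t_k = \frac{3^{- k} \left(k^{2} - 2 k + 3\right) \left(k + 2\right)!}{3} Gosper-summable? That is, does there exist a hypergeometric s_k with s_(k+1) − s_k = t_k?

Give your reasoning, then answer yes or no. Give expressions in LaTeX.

Yes. s_k = 3^{- k} \left(k - 3\right) \left(k + 2\right)!.

Ratio r(k) = (k + 3)*(-2*k + (k + 1)**2 + 1)/(3*(k**2 - 2*k + 3)).
Factor: A=k/3 + 1; B=1; C=k**2 - 2*k + 3.
Key eq: (k/3 + 1)·f(k+1) = (1)·f(k) + (k**2 - 2*k + 3).
Bound: deg f ≤ 1.
Coefficient equations give f(k) = 3*(k - 3).
R(k) = B(k−1)·f(k)/C(k) = 3*(k - 3)/(k**2 - 2*k + 3); s_k = R·t_k = (k - 3)*factorial(k + 2)/3**k.
s_(k+1) − s_k = (k**2 - 2*k + 3)*factorial(k + 2)/(3*3**k) = t_k.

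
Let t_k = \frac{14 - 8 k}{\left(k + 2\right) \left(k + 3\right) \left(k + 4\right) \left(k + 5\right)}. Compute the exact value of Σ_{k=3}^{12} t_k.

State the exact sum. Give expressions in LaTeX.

Σ = -101/2856

The ratio is (k + 2)*(4*k - 3)/((k + 6)*(4*k - 7)).
Factor: A=k + 2; B=k + 6; C=k - 7/4.
Key eq: (k + 2)·f(k+1) = (k + 5)·f(k) + (k - 7/4).
deg f ≤ 3 (via 1,1,1).
Solving with deg f ≤ 3: f(k) = -k*(k**2 + 9*k + 74)/96.
So s_k = (B(k−1)f/C)·t_k = (-k*(k + 5)*(k**2 + 9*k + 74)/(24*(4*k - 7)))·t_k = k*(k**2 + 9*k + 74)/(12*(k + 2)*(k + 3)*(k + 4)).
s_(k+1) − s_k = 2*(7 - 4*k)/(k**4 + 14*k**3 + 71*k**2 + 154*k + 120) = t_k.
Telescoping: Σ = s_(13) − s_(3) = 13/136 − (11/84) = -101/2856.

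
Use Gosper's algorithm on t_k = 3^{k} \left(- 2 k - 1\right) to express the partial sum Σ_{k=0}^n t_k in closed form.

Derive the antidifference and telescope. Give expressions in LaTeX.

S(n) = - 3 \cdot 3^{n} n - 1

Compute t_(k+1)/t_k: get 3*(2*k + 3)/(2*k + 1).
So A=3 and B=1, with C=k + 1/2.
Set up (3)·f(k+1) − (1)·f(k) − (k + 1/2) = 0.
From deg A=0, deg B=0, deg C=1: d=1.
Solving with deg f ≤ 1: f(k) = (k - 1)/2.
R(k) = B(k−1)·f(k)/C(k) = (k - 1)/(2*k + 1); s_k = R·t_k = 3**k*(1 - k).
Check: Δs_k = 3**k*(-2*k - 1). ✓
Telescope: S(n) = s_(n+1) − s_(0) = -3**(n + 1)*n − (1) = -3*3**n*n - 1.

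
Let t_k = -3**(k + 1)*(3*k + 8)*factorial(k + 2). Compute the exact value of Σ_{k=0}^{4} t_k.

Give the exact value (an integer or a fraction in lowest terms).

Σ = -3674154

Step 1: r(k) = 3*(k + 3)*(3*k + 11)/(3*k + 8).
Gosper form: A/B · C(k+1)/C(k) with A=3*k + 9, B=1, C=k + 8/3.
Solve (3*k + 9)·f(k+1) − (1)·f(k) = k + 8/3.
Degrees (1,0,1) ⇒ d ≤ 0.
Coefficient equations give f(k) = 1/3.
R(k) = B(k−1)·f(k)/C(k) = 1/(3*k + 8); s_k = R·t_k = -3**(k + 1)*factorial(k + 2).
Check: Δs_k = -3**(k + 1)*(3*k + 8)*factorial(k + 2). ✓
Sum = s_(5) − s_(0); s_(5) = -3674160, s_(0) = -6 ⇒ -3674154.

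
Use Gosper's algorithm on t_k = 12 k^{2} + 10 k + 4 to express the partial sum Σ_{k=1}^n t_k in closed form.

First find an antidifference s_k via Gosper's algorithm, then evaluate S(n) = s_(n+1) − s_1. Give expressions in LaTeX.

Compute t_(k+1)/t_k: get (6*k**2 + 17*k + 13)/(6*k**2 + 5*k + 2).
Factor: A=1; B=1; C=k**2 + 5*k/6 + 1/3.
Set up (1)·f(k+1) − (1)·f(k) − (k**2 + 5*k/6 + 1/3) = 0.
From deg A=0, deg B=0, deg C=2: d=3.
A polynomial solution: f(k) = k*(4*k**2 - k + 1)/12.
Get s_k = R·t_k = k*(4*k**2 - k + 1) with R(k) = B(k−1)f(k)/C(k) = k*(4*k**2 - k + 1)/(2*(6*k**2 + 5*k + 2)).
Verify: 12*k**2 + 10*k + 4 matches t_k.
Σ_(k=1)^n t_k = s_(n+1) − s_(1) = (4*n**3 + 11*n**2 + 11*n + 4) − (4), i.e. n*(4*n**2 + 11*n + 11).

S(n) = n \left(4 n^{2} + 11 n + 11\right)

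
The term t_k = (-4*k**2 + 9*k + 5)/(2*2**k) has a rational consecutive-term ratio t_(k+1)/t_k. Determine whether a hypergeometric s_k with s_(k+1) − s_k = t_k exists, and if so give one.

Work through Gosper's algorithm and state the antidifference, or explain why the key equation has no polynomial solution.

r(k) = (4*k**2 - k - 10)/(2*(4*k**2 - 9*k - 5)) after simplifying.
Factor: A=1/2; B=1; C=k**2 - 9*k/4 - 5/4.
Solve (1/2)·f(k+1) − (1)·f(k) = k**2 - 9*k/4 - 5/4.
d = 2 from the (0,0,2) case.
Match coefficients ⇒ f(k) = -(4*k**2 - k - 2)/2.
So s_k = (B(k−1)f/C)·t_k = (-2*(4*k**2 - k - 2)/(4*k**2 - 9*k - 5))·t_k = (4*k**2 - k - 2)/2**k.
Check: Δs_k = (-4*k**2 + 9*k + 5)/(2*2**k). ✓

s_k = (4*k**2 - k - 2)/2**k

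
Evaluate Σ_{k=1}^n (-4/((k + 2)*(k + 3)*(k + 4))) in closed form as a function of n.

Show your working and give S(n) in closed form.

r(k) = (k + 2)/(k + 5) after simplifying.
Take A(k)=k + 2, B(k)=k + 5, C(k)=1.
Need (k + 2)·f(k+1) − (k + 4)·f(k) = 1.
Degrees (1,1,0) ⇒ d ≤ 2.
A polynomial solution: f(k) = k*(k + 5)/12.
R(k) = B(k−1)·f(k)/C(k) = k*(k + 4)*(k + 5)/12; s_k = R·t_k = k*(-k - 5)/(3*(k + 2)*(k + 3)).
s_(k+1) − s_k = -4/(k**3 + 9*k**2 + 26*k + 24) = t_k.
Telescope: S(n) = s_(n+1) − s_(1) = (-n**2 - 7*n - 6)/(3*(n**2 + 7*n + 12)) − (-1/6) = n*(-n - 7)/(6*(n**2 + 7*n + 12)).

S(n) = n*(-n - 7)/(6*(n**2 + 7*n + 12))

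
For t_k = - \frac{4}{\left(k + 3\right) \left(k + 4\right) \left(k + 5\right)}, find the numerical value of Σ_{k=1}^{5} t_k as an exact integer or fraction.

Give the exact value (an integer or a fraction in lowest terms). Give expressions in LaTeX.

Σ = -7/90

Ratio r(k) = (k + 3)/(k + 6).
Take A(k)=k + 3, B(k)=k + 6, C(k)=1.
f must satisfy (k + 3)·f(k+1) − (k + 5)·f(k) = 1.
d = 2 from the (1,1,0) case.
Coefficient equations give f(k) = k*(k + 7)/24.
Get s_k = R·t_k = k*(-k - 7)/(6*(k + 3)*(k + 4)) with R(k) = B(k−1)f(k)/C(k) = k*(k + 5)*(k + 7)/24.
Δs = -4/(k**3 + 12*k**2 + 47*k + 60), as required.
Telescoping: Σ = s_(6) − s_(1) = -13/90 − (-1/15) = -7/90.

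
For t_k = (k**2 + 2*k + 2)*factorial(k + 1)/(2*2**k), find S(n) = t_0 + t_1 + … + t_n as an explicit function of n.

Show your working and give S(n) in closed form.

Ratio r(k) = (k + 2)*(2*k + (k + 1)**2 + 4)/(2*(k**2 + 2*k + 2)).
A = k/2 + 1, B = 1, C = k**2 + 2*k + 2.
Need (k/2 + 1)·f(k+1) − (1)·f(k) = k**2 + 2*k + 2.
deg f ≤ 1 (via 1,0,2).
Match coefficients ⇒ f(k) = 2*(k + 1).
Then R = B(k−1)f/C = 2*(k + 1)/(k**2 + 2*k + 2), so s_k = R(k)·t_k = (k + 1)*factorial(k + 1)/2**k.
Δs = (k**2 + 2*k + 2)*factorial(k + 1)/(2*2**k), as required.
Evaluate: s_(n+1) = 2**(-n - 1)*(n + 2)*factorial(n + 2); subtract s_(0) = 1 ⇒ S(n) = -1 + n*factorial(n + 2)/(2*2**n) + factorial(n + 2)/2**n.

S(n) = -1 + n*factorial(n + 2)/(2*2**n) + factorial(n + 2)/2**n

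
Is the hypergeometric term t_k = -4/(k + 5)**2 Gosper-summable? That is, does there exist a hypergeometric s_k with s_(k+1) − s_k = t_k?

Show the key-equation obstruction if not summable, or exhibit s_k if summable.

Step 1: r(k) = (k + 5)**2/(k + 6)**2.
Factor: A=k**2 + 10*k + 25; B=k**2 + 12*k + 36; C=1.
f must satisfy (k**2 + 10*k + 25)·f(k+1) − (k**2 + 10*k + 25)·f(k) = 1.
Degrees (2,2,0) ⇒ d ≤ 0.
Write f(k) = c0. Then LHS − RHS = -1, requiring -1 = 0: contradictory. No certificate.

No — key equation has no polynomial f.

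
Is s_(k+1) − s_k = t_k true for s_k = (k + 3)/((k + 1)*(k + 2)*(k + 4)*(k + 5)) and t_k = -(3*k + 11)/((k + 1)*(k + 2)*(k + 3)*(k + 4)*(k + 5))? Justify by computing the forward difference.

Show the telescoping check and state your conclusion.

Invalid: residual 4*(2*k + 7)/(k**6 + 21*k**5 + 175*k**4 + 735*k**3 + 1624*k**2 + 1764*k + 720) ≠ 0.

s_(k+1) = (k + 4)/((k + 2)*(k + 3)*(k + 5)*(k + 6))
s_(k+1) − s_k = ((k + 1)*(k + 4)**2 - (k + 3)**2*(k + 6))/((k + 1)*(k + 2)*(k + 3)*(k + 4)*(k + 5)*(k + 6))
(s_(k+1) − s_k) − t_k = 4*(2*k + 7)/(k**6 + 21*k**5 + 175*k**4 + 735*k**3 + 1624*k**2 + 1764*k + 720)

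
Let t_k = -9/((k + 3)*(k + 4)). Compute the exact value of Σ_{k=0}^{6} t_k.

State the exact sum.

t_(k+1)/t_k = (k + 3)/(k + 5).
Gosper form: A/B · C(k+1)/C(k) with A=k + 3, B=k + 5, C=1.
Key eq: (k + 3)·f(k+1) = (k + 4)·f(k) + (1).
d = 1 from the (1,1,0) case.
Coefficient equations give f(k) = k/3.
Then R = B(k−1)f/C = k*(k + 4)/3, so s_k = R(k)·t_k = -3*k/(k + 3).
s_(k+1) − s_k = -9/(k**2 + 7*k + 12) = t_k.
Sum = s_(7) − s_(0); s_(7) = -21/10, s_(0) = 0 ⇒ -21/10.

Σ = -21/10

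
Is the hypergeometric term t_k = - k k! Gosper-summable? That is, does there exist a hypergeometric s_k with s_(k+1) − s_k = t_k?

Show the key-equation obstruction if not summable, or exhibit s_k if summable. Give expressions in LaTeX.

Step 1: r(k) = (k + 1)**2/k.
Gosper form: A/B · C(k+1)/C(k) with A=k + 1, B=1, C=k.
Need (k + 1)·f(k+1) − (1)·f(k) = k.
deg f ≤ 0 (via 1,0,1).
Solve for f: f(k) = 1 (degree 0 ≤ 0).
R(k) = B(k−1)·f(k)/C(k) = 1/k; s_k = R·t_k = -factorial(k).
s_(k+1) − s_k = -k*factorial(k) = t_k.

Yes. s_k = - k!.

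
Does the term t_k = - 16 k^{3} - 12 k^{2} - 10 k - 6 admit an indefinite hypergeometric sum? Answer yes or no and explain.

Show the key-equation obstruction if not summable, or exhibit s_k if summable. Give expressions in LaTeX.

Yes. s_k = k \left(- 4 k^{3} + 4 k^{2} - 3 k - 3\right).

Ratio r(k) = (8*k**3 + 30*k**2 + 41*k + 22)/(8*k**3 + 6*k**2 + 5*k + 3).
So A=1 and B=1, with C=k**3 + 3*k**2/4 + 5*k/8 + 3/8.
Key eq: (1)·f(k+1) = (1)·f(k) + (k**3 + 3*k**2/4 + 5*k/8 + 3/8).
Degrees (0,0,3) ⇒ d ≤ 4.
Match coefficients ⇒ f(k) = k*(2*k + 1)*(2*k**2 - 3*k + 3)/16.
R(k) = B(k−1)·f(k)/C(k) = k*(2*k + 1)*(2*k**2 - 3*k + 3)/(2*(8*k**3 + 6*k**2 + 5*k + 3)); s_k = R·t_k = k*(-4*k**3 + 4*k**2 - 3*k - 3).
Check: Δs_k = -16*k**3 - 12*k**2 - 10*k - 6. ✓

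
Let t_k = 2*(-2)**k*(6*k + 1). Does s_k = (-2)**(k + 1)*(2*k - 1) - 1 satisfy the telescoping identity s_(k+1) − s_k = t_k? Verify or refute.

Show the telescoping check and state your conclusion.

Valid: the claim telescopes to t_k.

s_(k+1) = (-2)**(k + 2)*(2*k + 1) - 1
s_(k+1) − s_k = 2*(-2)**k*(6*k + 1)
(s_(k+1) − s_k) − t_k = 0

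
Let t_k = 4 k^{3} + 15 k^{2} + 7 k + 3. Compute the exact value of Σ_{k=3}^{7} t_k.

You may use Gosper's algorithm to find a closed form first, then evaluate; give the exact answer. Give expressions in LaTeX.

r(k) = (4*k**3 + 27*k**2 + 49*k + 29)/(4*k**3 + 15*k**2 + 7*k + 3) after simplifying.
Normal form (A,B,C) = (1, 1, k**3 + 15*k**2/4 + 7*k/4 + 3/4).
Set up (1)·f(k+1) − (1)·f(k) − (k**3 + 15*k**2/4 + 7*k/4 + 3/4) = 0.
deg f ≤ 4 (via 0,0,3).
Coefficient equations give f(k) = k*(k**3 + 3*k**2 - 3*k + 2)/4.
Then R = B(k−1)f/C = k*(k**3 + 3*k**2 - 3*k + 2)/(4*k**3 + 15*k**2 + 7*k + 3), so s_k = R(k)·t_k = k*(k**3 + 3*k**2 - 3*k + 2).
Verify: 4*k**3 + 15*k**2 + 7*k + 3 matches t_k.
Evaluate s at k=8 and k=3: 5456 and 141; difference 5315.

Σ = 5315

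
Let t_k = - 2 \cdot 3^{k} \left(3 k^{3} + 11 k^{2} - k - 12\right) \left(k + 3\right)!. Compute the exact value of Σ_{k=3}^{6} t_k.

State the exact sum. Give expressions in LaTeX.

Step 1: r(k) = 3*(3*k**4 + 32*k**3 + 110*k**2 + 121*k + 4)/(3*k**3 + 11*k**2 - k - 12).
Take A(k)=3*k + 12, B(k)=1, C(k)=k**3 + 11*k**2/3 - k/3 - 4.
Solve (3*k + 12)·f(k+1) − (1)·f(k) = k**3 + 11*k**2/3 - k/3 - 4.
Bound: deg f ≤ 2.
Solve for f: f(k) = k*(k - 2)/3 (degree 2 ≤ 2).
Then R = B(k−1)f/C = k*(k - 2)/(3*k**3 + 11*k**2 - k - 12), so s_k = R(k)·t_k = -2*3**k*k*(k - 2)*factorial(k + 3).
Verify: -2*3**k*(3*k**3 + 11*k**2 - k - 12)*factorial(k + 3) matches t_k.
Evaluate s at k=7 and k=3: -555532992000 and -116640; difference -555532875360.

Σ = -555532875360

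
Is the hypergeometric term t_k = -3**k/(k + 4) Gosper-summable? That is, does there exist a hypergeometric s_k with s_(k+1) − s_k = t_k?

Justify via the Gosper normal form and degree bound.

No — t_k has no hypergeometric antidifference.

Ratio r(k) = 3*(k + 4)/(k + 5).
So A=3*k + 12 and B=k + 5, with C=1.
f must satisfy (3*k + 12)·f(k+1) − (k + 4)·f(k) = 1.
Degrees (1,1,0) ⇒ d ≤ -1.
Negative degree bound (-1): no f exists, t_k not Gosper-summable.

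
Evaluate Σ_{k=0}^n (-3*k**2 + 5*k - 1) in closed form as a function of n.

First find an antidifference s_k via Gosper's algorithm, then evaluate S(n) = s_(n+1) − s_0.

S(n) = -n**3 + n**2 + n - 1

Ratio r(k) = (3*k**2 + k - 1)/(3*k**2 - 5*k + 1).
Factor: A=1; B=1; C=k**2 - 5*k/3 + 1/3.
Need (1)·f(k+1) − (1)·f(k) = k**2 - 5*k/3 + 1/3.
Degrees (0,0,2) ⇒ d ≤ 3.
Solving with deg f ≤ 3: f(k) = k*(k - 2)**2/3.
Certificate R = B(k−1)f/C = k*(k - 2)**2/(3*k**2 - 5*k + 1) gives s_k = k*(-k**2 + 4*k - 4).
Verify: -3*k**2 + 5*k - 1 matches t_k.
Telescope: S(n) = s_(n+1) − s_(0) = -n**3 + n**2 + n - 1 − (0) = -n**3 + n**2 + n - 1.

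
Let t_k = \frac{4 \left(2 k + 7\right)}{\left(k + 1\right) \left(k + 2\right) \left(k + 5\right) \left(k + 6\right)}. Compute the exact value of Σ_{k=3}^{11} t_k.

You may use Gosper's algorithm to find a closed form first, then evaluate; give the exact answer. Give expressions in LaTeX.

The ratio is (k + 1)*(k + 5)*(2*k + 9)/((k + 3)*(k + 7)*(2*k + 7)).
A = k + 1, B = k + 7, C = k**3 + 21*k**2/2 + 73*k/2 + 42.
Need (k + 1)·f(k+1) − (k + 6)·f(k) = k**3 + 21*k**2/2 + 73*k/2 + 42.
d = 5 from the (1,1,3) case.
Match coefficients ⇒ f(k) = k*(k + 2)*(k + 3)*(k + 4)*(k + 6)/10.
R(k) = B(k−1)·f(k)/C(k) = k*(k + 2)*(k + 6)**2/(5*(2*k + 7)); s_k = R·t_k = 4*k*(k + 6)/(5*(k**2 + 6*k + 5)).
Δs = 4*(2*k + 7)/(k**4 + 14*k**3 + 65*k**2 + 112*k + 60), as required.
Sum = s_(12) − s_(3); s_(12) = 864/1105, s_(3) = 27/40 ⇒ 189/1768.

Σ = 189/1768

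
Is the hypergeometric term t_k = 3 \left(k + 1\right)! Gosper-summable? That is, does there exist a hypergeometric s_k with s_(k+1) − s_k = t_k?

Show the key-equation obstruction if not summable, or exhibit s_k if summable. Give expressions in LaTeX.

No — t_k has no hypergeometric antidifference.

The ratio is k + 2.
Take A(k)=k + 2, B(k)=1, C(k)=1.
f must satisfy (k + 2)·f(k+1) − (1)·f(k) = 1.
Degrees (1,0,0) ⇒ d ≤ -1.
d = -1 < 0 ⇒ no nonzero polynomial f; not summable.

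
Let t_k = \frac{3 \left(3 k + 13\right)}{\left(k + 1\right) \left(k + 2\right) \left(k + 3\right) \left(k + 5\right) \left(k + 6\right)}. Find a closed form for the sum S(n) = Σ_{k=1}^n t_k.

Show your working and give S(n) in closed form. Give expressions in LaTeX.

S(n) = \frac{n \left(n^{2} + 11 n + 36\right)}{12 \left(n^{3} + 11 n^{2} + 36 n + 36\right)}

r(k) = (k + 1)*(k + 5)*(3*k + 16)/((k + 4)*(k + 7)*(3*k + 13)) after simplifying.
A = k + 1, B = k + 7, C = k**2 + 25*k/3 + 52/3.
Key eq: (k + 1)·f(k+1) = (k + 6)·f(k) + (k**2 + 25*k/3 + 52/3).
Degrees (1,1,2) ⇒ d ≤ 5.
Solving with deg f ≤ 5: f(k) = k*(k + 3)*(k + 4)*(k**2 + 8*k + 17)/30.
So s_k = (B(k−1)f/C)·t_k = (k*(k + 3)*(k + 6)*(k**2 + 8*k + 17)/(10*(3*k + 13)))·t_k = 3*k*(k**2 + 8*k + 17)/(10*(k**3 + 8*k**2 + 17*k + 10)).
Verify: 3*(3*k + 13)/(k**5 + 17*k**4 + 107*k**3 + 307*k**2 + 396*k + 180) matches t_k.
Σ_(k=1)^n t_k = s_(n+1) − s_(1) = (3*(n**3 + 11*n**2 + 36*n + 26)/(10*(n**3 + 11*n**2 + 36*n + 36))) − (13/60), i.e. n*(n**2 + 11*n + 36)/(12*(n**3 + 11*n**2 + 36*n + 36)).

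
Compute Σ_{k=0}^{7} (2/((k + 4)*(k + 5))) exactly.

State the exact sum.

Ratio r(k) = (k + 4)/(k + 6).
Normal form (A,B,C) = (k + 4, k + 6, 1).
Key eq: (k + 4)·f(k+1) = (k + 5)·f(k) + (1).
Bound: deg f ≤ 1.
Solving with deg f ≤ 1: f(k) = k/4.
So s_k = (B(k−1)f/C)·t_k = (k*(k + 5)/4)·t_k = k/(2*(k + 4)).
s_(k+1) − s_k = 2/(k**2 + 9*k + 20) = t_k.
Sum = s_(8) − s_(0); s_(8) = 1/3, s_(0) = 0 ⇒ 1/3.

Σ = 1/3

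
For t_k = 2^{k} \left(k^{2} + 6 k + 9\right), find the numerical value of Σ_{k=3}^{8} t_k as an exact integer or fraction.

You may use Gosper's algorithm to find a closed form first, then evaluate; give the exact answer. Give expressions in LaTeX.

Σ = 52080

Step 1: r(k) = 2*(k**2 + 8*k + 16)/(k**2 + 6*k + 9).
Take A(k)=2, B(k)=1, C(k)=k**2 + 6*k + 9.
f must satisfy (2)·f(k+1) − (1)·f(k) = k**2 + 6*k + 9.
Degrees (0,0,2) ⇒ d ≤ 2.
Match coefficients ⇒ f(k) = k**2 + 2*k + 3.
Certificate R = B(k−1)f/C = (k**2 + 2*k + 3)/(k + 3)**2 gives s_k = 2**k*(k**2 + 2*k + 3).
s_(k+1) − s_k = 2**k*(k**2 + 6*k + 9) = t_k.
Evaluate s at k=9 and k=3: 52224 and 144; difference 52080.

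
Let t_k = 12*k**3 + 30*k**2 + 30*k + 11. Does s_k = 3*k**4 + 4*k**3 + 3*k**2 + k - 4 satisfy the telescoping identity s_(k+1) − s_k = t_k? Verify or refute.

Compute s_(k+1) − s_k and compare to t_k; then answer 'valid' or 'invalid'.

Valid: the claim telescopes to t_k.

s_(k+1) = 3*k**4 + 16*k**3 + 33*k**2 + 31*k + 7
s_(k+1) − s_k = 12*k**3 + 30*k**2 + 30*k + 11
(s_(k+1) − s_k) − t_k = 0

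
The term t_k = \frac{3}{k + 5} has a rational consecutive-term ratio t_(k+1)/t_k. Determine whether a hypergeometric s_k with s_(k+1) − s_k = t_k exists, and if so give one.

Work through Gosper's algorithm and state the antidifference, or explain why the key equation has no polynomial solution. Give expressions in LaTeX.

Step 1: r(k) = (k + 5)/(k + 6).
So A=k + 5 and B=k + 6, with C=1.
Key eq: (k + 5)·f(k+1) = (k + 5)·f(k) + (1).
From deg A=1, deg B=1, deg C=0: d=0.
Write f(k) = c0. Then LHS − RHS = -1, requiring -1 = 0: contradictory. No certificate.

none (Gosper's algorithm certifies no s_k)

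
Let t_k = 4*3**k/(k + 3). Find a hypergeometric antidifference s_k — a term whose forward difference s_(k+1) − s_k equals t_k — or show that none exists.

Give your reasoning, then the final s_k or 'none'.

not Gosper-summable; s_k does not exist

r(k) = 3*(k + 3)/(k + 4) after simplifying.
So A=3*k + 9 and B=k + 4, with C=1.
Need (3*k + 9)·f(k+1) − (k + 3)·f(k) = 1.
deg f ≤ -1 (via 1,1,0).
d = -1 < 0 ⇒ no nonzero polynomial f; not summable.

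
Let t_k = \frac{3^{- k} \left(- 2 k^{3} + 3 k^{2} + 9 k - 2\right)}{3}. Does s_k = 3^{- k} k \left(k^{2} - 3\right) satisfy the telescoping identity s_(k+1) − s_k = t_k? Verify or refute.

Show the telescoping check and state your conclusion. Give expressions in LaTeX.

s_(k+1) = (k + 1)*((k + 1)**2 - 3)/(3*3**k)
s_(k+1) − s_k = (-2*k**3 + 3*k**2 + 9*k - 2)/(3*3**k)
(s_(k+1) − s_k) − t_k = 0

valid; difference matches t_k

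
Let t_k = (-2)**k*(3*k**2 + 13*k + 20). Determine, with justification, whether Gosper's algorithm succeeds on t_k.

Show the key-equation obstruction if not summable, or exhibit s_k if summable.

Yes. s_k = (-2)**k*(-k**2 - 3*k - 4).

Compute t_(k+1)/t_k: get 2*(-3*k**2 - 19*k - 36)/(3*k**2 + 13*k + 20).
A = -2, B = 1, C = k**2 + 13*k/3 + 20/3.
Set up (-2)·f(k+1) − (1)·f(k) − (k**2 + 13*k/3 + 20/3) = 0.
From deg A=0, deg B=0, deg C=2: d=2.
Solving with deg f ≤ 2: f(k) = -(k**2 + 3*k + 4)/3.
Certificate R = B(k−1)f/C = -(k**2 + 3*k + 4)/(3*k**2 + 13*k + 20) gives s_k = (-2)**k*(-k**2 - 3*k - 4).
Δs = (-2)**k*(3*k**2 + 13*k + 20), as required.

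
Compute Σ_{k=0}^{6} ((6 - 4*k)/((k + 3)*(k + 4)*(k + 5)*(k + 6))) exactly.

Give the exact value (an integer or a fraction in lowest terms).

r(k) = (k + 3)*(2*k - 1)/((k + 7)*(2*k - 3)) after simplifying.
Take A(k)=k + 3, B(k)=k + 7, C(k)=k - 3/2.
Need (k + 3)·f(k+1) − (k + 6)·f(k) = k - 3/2.
Bound: deg f ≤ 3.
Solve for f: f(k) = -k/2 (degree 1 ≤ 3).
R(k) = B(k−1)·f(k)/C(k) = -k*(k + 6)/(2*k - 3); s_k = R·t_k = 2*k/((k + 3)*(k + 4)*(k + 5)).
Verify: 2*(3 - 2*k)/(k**4 + 18*k**3 + 119*k**2 + 342*k + 360) matches t_k.
Sum = s_(7) − s_(0); s_(7) = 7/660, s_(0) = 0 ⇒ 7/660.

Σ = 7/660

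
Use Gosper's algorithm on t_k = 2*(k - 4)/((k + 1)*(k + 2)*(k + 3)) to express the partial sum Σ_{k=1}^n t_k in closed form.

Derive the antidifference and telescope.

Ratio r(k) = (k - 3)*(k + 1)/((k - 4)*(k + 4)).
Take A(k)=k + 1, B(k)=k + 4, C(k)=k - 4.
Need (k + 1)·f(k+1) − (k + 3)·f(k) = k - 4.
d = 2 from the (1,1,1) case.
Match coefficients ⇒ f(k) = -k*(3*k + 13)/4.
Get s_k = R·t_k = k*(-3*k - 13)/(2*(k + 1)*(k + 2)) with R(k) = B(k−1)f(k)/C(k) = -k*(k + 3)*(3*k + 13)/(4*(k - 4)).
s_(k+1) − s_k = 2*(k - 4)/(k**3 + 6*k**2 + 11*k + 6) = t_k.
s_(n+1) = (-3*n**2 - 19*n - 16)/(2*(n**2 + 5*n + 6)) and s_(1) = -4/3, so S(n) = n*(-n - 17)/(6*(n**2 + 5*n + 6)).

S(n) = n*(-n - 17)/(6*(n**2 + 5*n + 6))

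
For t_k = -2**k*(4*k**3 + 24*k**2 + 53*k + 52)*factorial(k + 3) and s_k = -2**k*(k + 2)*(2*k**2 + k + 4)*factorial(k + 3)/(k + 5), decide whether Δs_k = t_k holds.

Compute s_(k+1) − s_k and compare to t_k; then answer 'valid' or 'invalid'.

s_(k+1) = -2**(k + 1)*(k + 3)*(2*k**2 + 5*k + 7)*factorial(k + 4)/(k + 6)
s_(k+1) − s_k = -2**k*(4*k**5 + 56*k**4 + 305*k**3 + 842*k**2 + 1214*k + 792)*factorial(k + 3)/((k + 5)*(k + 6))
(s_(k+1) − s_k) − t_k = 3*2**k*(4*k**4 + 44*k**3 + 171*k**2 + 316*k + 256)*factorial(k + 3)/((k + 5)*(k + 6))

Invalid: residual 3*2**k*(4*k**4 + 44*k**3 + 171*k**2 + 316*k + 256)*factorial(k + 3)/((k + 5)*(k + 6)) ≠ 0.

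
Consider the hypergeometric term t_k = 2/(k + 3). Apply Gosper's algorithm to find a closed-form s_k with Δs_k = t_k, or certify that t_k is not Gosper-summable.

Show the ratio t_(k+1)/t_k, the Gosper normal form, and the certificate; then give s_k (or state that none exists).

not Gosper-summable; s_k does not exist

Compute t_(k+1)/t_k: get (k + 3)/(k + 4).
Factor: A=k + 3; B=k + 4; C=1.
Need (k + 3)·f(k+1) − (k + 3)·f(k) = 1.
deg f ≤ 0 (via 1,1,0).
Generic f = c0 gives residual -1; -1 = 0 cannot hold, so t_k is not Gosper-summable.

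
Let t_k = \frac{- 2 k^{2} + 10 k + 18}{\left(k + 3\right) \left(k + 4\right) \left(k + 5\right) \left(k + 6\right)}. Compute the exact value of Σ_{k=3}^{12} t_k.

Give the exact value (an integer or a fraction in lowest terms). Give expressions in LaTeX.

Σ = 145/17136

r(k) = (k**3 - 22*k - 39)/(k**3 + 2*k**2 - 44*k - 63) after simplifying.
Normal form (A,B,C) = (k + 3, k + 7, k**2 - 5*k - 9).
Need (k + 3)·f(k+1) − (k + 6)·f(k) = k**2 - 5*k - 9.
Degrees (1,1,2) ⇒ d ≤ 3.
Solving with deg f ≤ 3: f(k) = -k*(k**2 + 72*k + 107)/60.
R(k) = B(k−1)·f(k)/C(k) = -k*(k + 6)*(k**2 + 72*k + 107)/(60*(k**2 - 5*k - 9)); s_k = R·t_k = k*(k**2 + 72*k + 107)/(30*(k + 3)*(k + 4)*(k + 5)).
s_(k+1) − s_k = 2*(-k**2 + 5*k + 9)/(k**4 + 18*k**3 + 119*k**2 + 342*k + 360) = t_k.
Evaluate s at k=13 and k=3: 1313/12240 and 83/840; difference 145/17136.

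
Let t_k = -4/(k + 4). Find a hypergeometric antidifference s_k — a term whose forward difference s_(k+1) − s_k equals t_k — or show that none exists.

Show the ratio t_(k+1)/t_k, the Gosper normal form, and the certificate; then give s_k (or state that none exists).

Ratio r(k) = (k + 4)/(k + 5).
Factor: A=k + 4; B=k + 5; C=1.
Key eq: (k + 4)·f(k+1) = (k + 4)·f(k) + (1).
d = 0 from the (1,1,0) case.
f = c0 ⇒ A·f(k+1) − B(k−1)·f(k) − C = -1. The system {-1 = 0} is inconsistent; no antidifference.

none — t_k is not Gosper-summable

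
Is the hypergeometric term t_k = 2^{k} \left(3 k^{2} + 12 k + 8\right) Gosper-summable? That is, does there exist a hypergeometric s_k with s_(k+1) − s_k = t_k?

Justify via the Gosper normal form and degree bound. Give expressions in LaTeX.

The ratio is 2*(3*k**2 + 18*k + 23)/(3*k**2 + 12*k + 8).
Take A(k)=2, B(k)=1, C(k)=k**2 + 4*k + 8/3.
Set up (2)·f(k+1) − (1)·f(k) − (k**2 + 4*k + 8/3) = 0.
d = 2 from the (0,0,2) case.
A polynomial solution: f(k) = (3*k**2 + 2)/3.
So s_k = (B(k−1)f/C)·t_k = ((3*k**2 + 2)/(3*k**2 + 12*k + 8))·t_k = 2**k*(3*k**2 + 2).
Verify: 2**k*(3*k**2 + 12*k + 8) matches t_k.

Yes. s_k = 2^{k} \left(3 k^{2} + 2\right).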